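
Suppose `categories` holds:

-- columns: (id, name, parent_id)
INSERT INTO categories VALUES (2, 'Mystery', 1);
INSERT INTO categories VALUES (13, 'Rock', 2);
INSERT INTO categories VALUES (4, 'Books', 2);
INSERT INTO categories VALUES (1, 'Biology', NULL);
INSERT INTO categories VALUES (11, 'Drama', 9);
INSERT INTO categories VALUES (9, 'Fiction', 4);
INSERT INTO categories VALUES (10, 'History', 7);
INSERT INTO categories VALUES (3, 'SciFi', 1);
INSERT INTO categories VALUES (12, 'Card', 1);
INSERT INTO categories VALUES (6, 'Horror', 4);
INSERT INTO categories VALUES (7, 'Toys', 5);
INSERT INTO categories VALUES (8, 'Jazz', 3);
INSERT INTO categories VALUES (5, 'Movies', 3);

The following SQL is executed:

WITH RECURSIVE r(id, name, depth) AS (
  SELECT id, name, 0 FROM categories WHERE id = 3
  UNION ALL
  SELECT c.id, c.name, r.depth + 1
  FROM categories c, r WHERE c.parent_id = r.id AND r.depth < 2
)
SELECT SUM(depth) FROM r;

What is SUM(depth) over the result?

4

Base: id=3 (SciFi) at depth 0.
Iteration 1: rows with parent_id in {3} -> Movies (id 5, depth 1), Jazz (id 8, depth 1).
Iteration 2: rows with parent_id in {5,8} -> Toys (id 7, depth 2).
Iteration 3: depth < 2 fails for all current rows; recursion stops.
SUM(depth) = 0 + 1 + 1 + 2 = 4.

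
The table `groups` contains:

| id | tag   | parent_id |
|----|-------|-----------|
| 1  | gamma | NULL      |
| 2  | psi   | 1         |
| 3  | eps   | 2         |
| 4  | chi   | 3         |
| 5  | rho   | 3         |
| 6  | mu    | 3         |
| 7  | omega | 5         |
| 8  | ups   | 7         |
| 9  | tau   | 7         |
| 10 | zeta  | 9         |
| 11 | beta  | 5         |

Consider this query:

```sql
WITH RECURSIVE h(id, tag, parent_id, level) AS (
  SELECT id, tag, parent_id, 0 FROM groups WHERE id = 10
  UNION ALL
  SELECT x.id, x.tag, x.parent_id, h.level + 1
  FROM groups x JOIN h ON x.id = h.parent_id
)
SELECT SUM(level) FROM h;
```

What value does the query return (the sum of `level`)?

21

Base: id=10 (zeta), parent_id=9, level 0.
Iteration 1: join on id=9 -> tau (id 9, parent_id=7, level 1).
Iteration 2: join on id=7 -> omega (id 7, parent_id=5, level 2).
Iteration 3: join on id=5 -> rho (id 5, parent_id=3, level 3).
Iteration 4: join on id=3 -> eps (id 3, parent_id=2, level 4).
Iteration 5: join on id=2 -> psi (id 2, parent_id=1, level 5).
Iteration 6: join on id=1 -> gamma (id 1, parent_id=NULL, level 6).
Iteration 7: parent_id is NULL; no match; recursion stops.
SUM(level) = 0 + 1 + 2 + 3 + 4 + 5 + 6 = 21.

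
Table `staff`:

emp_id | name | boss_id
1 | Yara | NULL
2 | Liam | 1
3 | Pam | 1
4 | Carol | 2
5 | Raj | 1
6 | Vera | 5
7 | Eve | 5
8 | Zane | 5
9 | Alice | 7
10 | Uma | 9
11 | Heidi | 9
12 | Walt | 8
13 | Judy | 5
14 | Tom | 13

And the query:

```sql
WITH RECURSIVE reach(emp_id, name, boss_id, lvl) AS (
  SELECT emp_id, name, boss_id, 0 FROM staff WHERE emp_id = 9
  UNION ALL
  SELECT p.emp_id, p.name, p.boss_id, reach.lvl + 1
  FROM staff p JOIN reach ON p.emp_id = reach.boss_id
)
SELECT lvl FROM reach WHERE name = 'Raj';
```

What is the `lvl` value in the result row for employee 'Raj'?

2

Base: emp_id=9 (Alice), boss_id=7, lvl 0.
Iteration 1: join on emp_id=7 -> Eve (id 7, boss_id=5, lvl 1).
Iteration 2: join on emp_id=5 -> Raj (id 5, boss_id=1, lvl 2).
Iteration 3: join on emp_id=1 -> Yara (id 1, boss_id=NULL, lvl 3).
Iteration 4: boss_id is NULL; no match; recursion stops.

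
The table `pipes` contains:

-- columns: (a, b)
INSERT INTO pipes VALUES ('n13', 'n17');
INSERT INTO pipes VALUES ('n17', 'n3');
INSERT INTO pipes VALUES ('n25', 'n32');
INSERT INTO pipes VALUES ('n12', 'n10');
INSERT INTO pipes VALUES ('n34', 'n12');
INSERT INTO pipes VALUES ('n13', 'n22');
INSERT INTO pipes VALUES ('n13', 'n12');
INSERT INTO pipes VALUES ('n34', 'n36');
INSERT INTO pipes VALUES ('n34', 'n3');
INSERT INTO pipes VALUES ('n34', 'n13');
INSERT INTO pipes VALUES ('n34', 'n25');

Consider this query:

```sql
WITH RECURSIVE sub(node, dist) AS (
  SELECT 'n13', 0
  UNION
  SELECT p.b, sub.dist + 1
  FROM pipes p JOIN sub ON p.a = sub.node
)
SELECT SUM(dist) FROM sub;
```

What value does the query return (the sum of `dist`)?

7

Base: (n13, dist=0).
Iteration 1: edges from {n13} -> (n12, dist=1), (n17, dist=1), (n22, dist=1).
Iteration 2: edges from {n12,n17,n22} -> (n10, dist=2), (n3, dist=2).
Iteration 3: no outgoing edges from {n10,n3}; recursion stops.
SUM(dist) = 0 + 1 + 1 + 1 + 2 + 2 = 7.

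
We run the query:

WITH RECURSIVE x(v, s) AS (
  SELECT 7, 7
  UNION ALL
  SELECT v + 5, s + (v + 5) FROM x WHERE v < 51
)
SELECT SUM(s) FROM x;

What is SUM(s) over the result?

1210

Base: v=7, s=7.
Iteration 1: 7 < 51 holds -> v = 7 + 5 = 12, s = 7 + 12 = 19.
Iteration 2: 12 < 51 holds -> v = 12 + 5 = 17, s = 19 + 17 = 36.
Iteration 3: 17 < 51 holds -> v = 17 + 5 = 22, s = 36 + 22 = 58.
Iteration 4: 22 < 51 holds -> v = 22 + 5 = 27, s = 58 + 27 = 85.
Iteration 5: 27 < 51 holds -> v = 27 + 5 = 32, s = 85 + 32 = 117.
Iteration 6: 32 < 51 holds -> v = 32 + 5 = 37, s = 117 + 37 = 154.
Iteration 7: 37 < 51 holds -> v = 37 + 5 = 42, s = 154 + 42 = 196.
Iteration 8: 42 < 51 holds -> v = 42 + 5 = 47, s = 196 + 47 = 243.
Iteration 9: 47 < 51 holds -> v = 47 + 5 = 52, s = 243 + 52 = 295.
Iteration 10: 52 < 51 fails; recursion stops.
SUM(s) = 7 + 19 + 36 + 58 + 85 + 117 + 154 + 196 + 243 + 295 = 1210.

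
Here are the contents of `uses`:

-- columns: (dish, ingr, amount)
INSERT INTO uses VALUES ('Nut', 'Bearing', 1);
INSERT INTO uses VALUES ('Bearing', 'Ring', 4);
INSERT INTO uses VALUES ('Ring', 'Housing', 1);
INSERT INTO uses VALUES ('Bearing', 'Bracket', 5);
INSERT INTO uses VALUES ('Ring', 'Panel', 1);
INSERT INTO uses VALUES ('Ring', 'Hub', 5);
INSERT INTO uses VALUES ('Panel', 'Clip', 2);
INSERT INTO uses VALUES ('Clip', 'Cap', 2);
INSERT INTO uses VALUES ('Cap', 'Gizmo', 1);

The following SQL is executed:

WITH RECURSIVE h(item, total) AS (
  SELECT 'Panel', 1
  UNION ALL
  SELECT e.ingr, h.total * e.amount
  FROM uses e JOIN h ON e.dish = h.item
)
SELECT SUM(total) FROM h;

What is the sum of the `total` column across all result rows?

Base: (Panel, total=1).
Iteration 1: components of {Panel} -> Clip = 1*2 = 2.
Iteration 2: components of {Clip} -> Cap = 2*2 = 4.
Iteration 3: components of {Cap} -> Gizmo = 4*1 = 4.
Iteration 4: no further components; recursion stops.
SUM(total) = 1 + 2 + 4 + 4 = 11.

11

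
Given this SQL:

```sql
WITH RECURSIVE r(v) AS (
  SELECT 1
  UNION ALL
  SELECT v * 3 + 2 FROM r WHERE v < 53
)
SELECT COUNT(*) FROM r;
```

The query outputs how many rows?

4

Base: v=1.
Iteration 1: 1 < 53 holds -> v = 1 * 3 + 2 = 5.
Iteration 2: 5 < 53 holds -> v = 5 * 3 + 2 = 17.
Iteration 3: 17 < 53 holds -> v = 17 * 3 + 2 = 53.
Iteration 4: 53 < 53 fails; recursion stops.
Total rows emitted: 4.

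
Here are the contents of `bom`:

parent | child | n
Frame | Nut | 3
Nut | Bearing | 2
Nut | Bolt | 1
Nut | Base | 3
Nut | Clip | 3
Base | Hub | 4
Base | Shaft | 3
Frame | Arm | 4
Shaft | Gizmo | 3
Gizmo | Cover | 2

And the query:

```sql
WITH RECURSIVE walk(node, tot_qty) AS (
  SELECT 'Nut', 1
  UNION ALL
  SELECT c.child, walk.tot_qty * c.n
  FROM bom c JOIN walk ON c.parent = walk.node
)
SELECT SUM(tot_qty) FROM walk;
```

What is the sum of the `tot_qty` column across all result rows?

112

Base: (Nut, tot_qty=1).
Iteration 1: components of {Nut} -> Base = 1*3 = 3, Bearing = 1*2 = 2, Bolt = 1*1 = 1, Clip = 1*3 = 3.
Iteration 2: components of {Base,Bearing,Bolt,Clip} -> Hub = 3*4 = 12, Shaft = 3*3 = 9.
Iteration 3: components of {Hub,Shaft} -> Gizmo = 9*3 = 27.
Iteration 4: components of {Gizmo} -> Cover = 27*2 = 54.
Iteration 5: no further components; recursion stops.
SUM(tot_qty) = 1 + 2 + 1 + 3 + 3 + 12 + 9 + 27 + 54 = 112.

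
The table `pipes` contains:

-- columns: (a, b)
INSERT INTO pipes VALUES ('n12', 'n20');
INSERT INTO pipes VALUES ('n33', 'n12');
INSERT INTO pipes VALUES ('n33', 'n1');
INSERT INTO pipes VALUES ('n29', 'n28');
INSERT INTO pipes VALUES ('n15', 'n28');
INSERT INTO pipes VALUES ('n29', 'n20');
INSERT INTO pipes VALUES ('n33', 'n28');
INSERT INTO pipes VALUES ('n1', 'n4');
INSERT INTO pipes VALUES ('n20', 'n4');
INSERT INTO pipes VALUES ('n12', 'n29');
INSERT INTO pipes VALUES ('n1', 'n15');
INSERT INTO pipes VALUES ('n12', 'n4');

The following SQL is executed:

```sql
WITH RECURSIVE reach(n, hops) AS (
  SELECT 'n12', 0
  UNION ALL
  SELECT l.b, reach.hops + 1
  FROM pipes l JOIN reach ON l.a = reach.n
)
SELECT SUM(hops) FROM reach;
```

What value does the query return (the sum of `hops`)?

Base: (n12, hops=0).
Iteration 1: edges from {n12} -> (n20, hops=1), (n29, hops=1), (n4, hops=1).
Iteration 2: edges from {n20,n29,n4} -> (n20, hops=2), (n28, hops=2), (n4, hops=2).
Iteration 3: edges from {n20,n28,n4} -> (n4, hops=3).
Iteration 4: no outgoing edges from {n4}; recursion stops.
SUM(hops) = 0 + 1 + 1 + 1 + 2 + 2 + 2 + 3 = 12.

12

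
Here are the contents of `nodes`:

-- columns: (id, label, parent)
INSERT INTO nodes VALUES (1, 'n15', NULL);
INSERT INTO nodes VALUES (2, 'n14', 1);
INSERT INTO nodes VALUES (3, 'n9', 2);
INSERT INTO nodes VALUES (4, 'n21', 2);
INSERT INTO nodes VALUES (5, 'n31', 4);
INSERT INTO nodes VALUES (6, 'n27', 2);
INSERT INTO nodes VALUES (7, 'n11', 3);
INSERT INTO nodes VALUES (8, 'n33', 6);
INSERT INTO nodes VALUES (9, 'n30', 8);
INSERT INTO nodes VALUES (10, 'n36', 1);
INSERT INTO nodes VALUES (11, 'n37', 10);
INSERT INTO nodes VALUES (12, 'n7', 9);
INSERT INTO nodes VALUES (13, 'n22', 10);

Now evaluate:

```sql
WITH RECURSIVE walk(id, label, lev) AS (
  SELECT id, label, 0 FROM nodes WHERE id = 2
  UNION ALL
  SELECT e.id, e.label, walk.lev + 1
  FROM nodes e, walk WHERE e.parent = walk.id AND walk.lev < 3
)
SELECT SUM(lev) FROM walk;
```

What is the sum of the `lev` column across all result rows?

12

Base: id=2 (n14) at lev 0.
Iteration 1: rows with parent in {2} -> n9 (id 3, lev 1), n21 (id 4, lev 1), n27 (id 6, lev 1).
Iteration 2: rows with parent in {3,4,6} -> n31 (id 5, lev 2), n11 (id 7, lev 2), n33 (id 8, lev 2).
Iteration 3: rows with parent in {5,7,8} -> n30 (id 9, lev 3).
Iteration 4: lev < 3 fails for all current rows; recursion stops.
SUM(lev) = 0 + 1 + 1 + 1 + 2 + 2 + 2 + 3 = 12.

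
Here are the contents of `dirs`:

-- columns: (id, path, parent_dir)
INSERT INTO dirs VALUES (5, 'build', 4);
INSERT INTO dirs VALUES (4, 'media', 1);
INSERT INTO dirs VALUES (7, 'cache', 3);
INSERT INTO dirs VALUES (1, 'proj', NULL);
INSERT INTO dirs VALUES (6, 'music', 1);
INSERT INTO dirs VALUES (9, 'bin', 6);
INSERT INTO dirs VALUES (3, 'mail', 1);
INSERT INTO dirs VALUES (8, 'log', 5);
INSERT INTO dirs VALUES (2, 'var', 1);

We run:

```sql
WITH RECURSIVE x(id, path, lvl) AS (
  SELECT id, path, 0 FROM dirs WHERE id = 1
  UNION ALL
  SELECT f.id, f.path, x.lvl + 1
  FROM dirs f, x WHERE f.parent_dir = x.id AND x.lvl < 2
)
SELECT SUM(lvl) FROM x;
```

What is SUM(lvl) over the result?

Base: id=1 (proj) at lvl 0.
Iteration 1: rows with parent_dir in {1} -> var (id 2, lvl 1), mail (id 3, lvl 1), media (id 4, lvl 1), music (id 6, lvl 1).
Iteration 2: rows with parent_dir in {2,3,4,6} -> build (id 5, lvl 2), cache (id 7, lvl 2), bin (id 9, lvl 2).
Iteration 3: lvl < 2 fails for all current rows; recursion stops.
SUM(lvl) = 0 + 1 + 1 + 1 + 1 + 2 + 2 + 2 = 10.

10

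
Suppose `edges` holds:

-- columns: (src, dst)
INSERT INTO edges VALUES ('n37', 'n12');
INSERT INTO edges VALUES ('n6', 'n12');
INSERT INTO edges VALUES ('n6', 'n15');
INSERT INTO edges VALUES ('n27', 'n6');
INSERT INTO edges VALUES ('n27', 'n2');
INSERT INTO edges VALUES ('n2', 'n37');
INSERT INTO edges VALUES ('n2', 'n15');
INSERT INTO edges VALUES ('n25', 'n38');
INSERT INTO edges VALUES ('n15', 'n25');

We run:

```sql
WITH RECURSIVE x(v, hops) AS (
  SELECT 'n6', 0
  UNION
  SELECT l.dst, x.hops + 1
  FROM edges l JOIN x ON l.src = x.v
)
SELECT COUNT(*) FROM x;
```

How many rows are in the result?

Base: (n6, hops=0).
Iteration 1: edges from {n6} -> (n12, hops=1), (n15, hops=1).
Iteration 2: edges from {n12,n15} -> (n25, hops=2).
Iteration 3: edges from {n25} -> (n38, hops=3).
Iteration 4: no outgoing edges from {n38}; recursion stops.
Total rows emitted: 5.

5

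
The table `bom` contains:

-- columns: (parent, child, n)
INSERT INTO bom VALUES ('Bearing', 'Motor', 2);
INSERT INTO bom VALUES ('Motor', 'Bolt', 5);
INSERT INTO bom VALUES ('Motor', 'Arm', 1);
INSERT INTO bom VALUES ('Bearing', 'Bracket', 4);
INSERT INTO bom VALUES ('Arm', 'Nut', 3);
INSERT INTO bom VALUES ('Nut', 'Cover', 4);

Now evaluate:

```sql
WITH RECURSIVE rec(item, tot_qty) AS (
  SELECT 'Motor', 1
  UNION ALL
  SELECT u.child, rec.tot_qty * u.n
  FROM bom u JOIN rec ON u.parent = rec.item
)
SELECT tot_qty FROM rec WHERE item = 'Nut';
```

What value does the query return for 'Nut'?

3

Base: (Motor, tot_qty=1).
Iteration 1: components of {Motor} -> Arm = 1*1 = 1, Bolt = 1*5 = 5.
Iteration 2: components of {Arm,Bolt} -> Nut = 1*3 = 3.
Iteration 3: components of {Nut} -> Cover = 3*4 = 12.
Iteration 4: no further components; recursion stops.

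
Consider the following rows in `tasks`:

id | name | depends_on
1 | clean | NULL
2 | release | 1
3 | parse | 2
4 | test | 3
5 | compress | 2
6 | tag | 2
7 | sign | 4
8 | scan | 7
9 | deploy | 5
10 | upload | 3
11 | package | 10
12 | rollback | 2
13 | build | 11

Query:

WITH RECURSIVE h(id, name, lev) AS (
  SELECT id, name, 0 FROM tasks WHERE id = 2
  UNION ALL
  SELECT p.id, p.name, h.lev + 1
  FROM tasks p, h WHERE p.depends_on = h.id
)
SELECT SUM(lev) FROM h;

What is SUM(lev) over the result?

24

Base: id=2 (release) at lev 0.
Iteration 1: rows with depends_on in {2} -> parse (id 3, lev 1), compress (id 5, lev 1), tag (id 6, lev 1), rollback (id 12, lev 1).
Iteration 2: rows with depends_on in {3,5,6,12} -> test (id 4, lev 2), deploy (id 9, lev 2), upload (id 10, lev 2).
Iteration 3: rows with depends_on in {4,9,10} -> sign (id 7, lev 3), package (id 11, lev 3).
Iteration 4: rows with depends_on in {7,11} -> scan (id 8, lev 4), build (id 13, lev 4).
Iteration 5: no rows with depends_on in {8,13}; recursion stops.
SUM(lev) = 0 + 1 + 1 + 1 + 1 + 2 + 2 + 2 + 3 + 3 + 4 + 4 = 24.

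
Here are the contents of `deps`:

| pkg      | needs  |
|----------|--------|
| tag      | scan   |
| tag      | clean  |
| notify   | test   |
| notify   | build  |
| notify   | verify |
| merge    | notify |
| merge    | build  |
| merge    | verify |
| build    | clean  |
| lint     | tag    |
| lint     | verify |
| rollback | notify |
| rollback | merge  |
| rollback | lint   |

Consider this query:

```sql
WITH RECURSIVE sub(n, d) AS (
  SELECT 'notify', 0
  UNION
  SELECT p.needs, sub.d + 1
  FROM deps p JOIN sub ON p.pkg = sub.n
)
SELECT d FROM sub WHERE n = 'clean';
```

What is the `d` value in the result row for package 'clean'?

2

Base: (notify, d=0).
Iteration 1: edges from {notify} -> (build, d=1), (test, d=1), (verify, d=1).
Iteration 2: edges from {build,test,verify} -> (clean, d=2).
Iteration 3: no outgoing edges from {clean}; recursion stops.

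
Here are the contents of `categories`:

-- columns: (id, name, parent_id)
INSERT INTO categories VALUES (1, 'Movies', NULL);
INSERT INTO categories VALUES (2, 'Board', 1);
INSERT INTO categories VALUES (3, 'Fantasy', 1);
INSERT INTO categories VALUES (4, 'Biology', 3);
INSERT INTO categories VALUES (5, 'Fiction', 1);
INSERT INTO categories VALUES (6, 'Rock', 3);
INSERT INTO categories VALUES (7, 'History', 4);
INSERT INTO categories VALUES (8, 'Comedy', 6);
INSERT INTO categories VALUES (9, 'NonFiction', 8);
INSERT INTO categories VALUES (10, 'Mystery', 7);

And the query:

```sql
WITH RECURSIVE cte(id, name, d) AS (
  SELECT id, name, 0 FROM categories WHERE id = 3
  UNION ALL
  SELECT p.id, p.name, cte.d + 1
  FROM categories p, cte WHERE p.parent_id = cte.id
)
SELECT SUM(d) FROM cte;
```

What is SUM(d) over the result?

12

Base: id=3 (Fantasy) at d 0.
Iteration 1: rows with parent_id in {3} -> Biology (id 4, d 1), Rock (id 6, d 1).
Iteration 2: rows with parent_id in {4,6} -> History (id 7, d 2), Comedy (id 8, d 2).
Iteration 3: rows with parent_id in {7,8} -> NonFiction (id 9, d 3), Mystery (id 10, d 3).
Iteration 4: no rows with parent_id in {9,10}; recursion stops.
SUM(d) = 0 + 1 + 1 + 2 + 2 + 3 + 3 = 12.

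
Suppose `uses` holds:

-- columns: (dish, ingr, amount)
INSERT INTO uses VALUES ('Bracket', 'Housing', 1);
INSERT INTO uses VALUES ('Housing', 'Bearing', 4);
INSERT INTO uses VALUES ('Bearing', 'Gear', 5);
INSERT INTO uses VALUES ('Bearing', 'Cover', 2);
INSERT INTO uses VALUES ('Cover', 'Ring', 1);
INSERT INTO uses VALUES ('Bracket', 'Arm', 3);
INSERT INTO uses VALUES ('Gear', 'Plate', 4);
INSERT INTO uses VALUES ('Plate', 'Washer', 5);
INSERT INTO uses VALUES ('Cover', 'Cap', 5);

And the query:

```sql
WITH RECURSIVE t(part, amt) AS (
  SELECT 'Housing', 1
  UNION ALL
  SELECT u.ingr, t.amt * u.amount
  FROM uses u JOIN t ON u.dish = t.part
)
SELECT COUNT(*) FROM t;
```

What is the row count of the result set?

8

Base: (Housing, amt=1).
Iteration 1: components of {Housing} -> Bearing = 1*4 = 4.
Iteration 2: components of {Bearing} -> Cover = 4*2 = 8, Gear = 4*5 = 20.
Iteration 3: components of {Cover,Gear} -> Cap = 8*5 = 40, Plate = 20*4 = 80, Ring = 8*1 = 8.
Iteration 4: components of {Cap,Plate,Ring} -> Washer = 80*5 = 400.
Iteration 5: no further components; recursion stops.
Total rows emitted: 8.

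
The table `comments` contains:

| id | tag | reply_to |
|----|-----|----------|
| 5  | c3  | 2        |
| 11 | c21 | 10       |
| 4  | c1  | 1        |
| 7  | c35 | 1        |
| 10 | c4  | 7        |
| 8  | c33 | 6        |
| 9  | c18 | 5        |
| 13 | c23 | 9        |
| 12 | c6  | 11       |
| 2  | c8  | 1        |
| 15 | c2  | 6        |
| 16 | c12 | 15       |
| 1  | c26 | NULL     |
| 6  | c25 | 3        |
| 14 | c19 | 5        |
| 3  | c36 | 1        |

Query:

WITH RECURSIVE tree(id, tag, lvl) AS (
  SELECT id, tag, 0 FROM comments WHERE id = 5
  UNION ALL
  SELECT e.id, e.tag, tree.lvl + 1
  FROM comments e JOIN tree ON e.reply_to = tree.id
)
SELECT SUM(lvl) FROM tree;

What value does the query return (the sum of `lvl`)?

4

Base: id=5 (c3) at lvl 0.
Iteration 1: rows with reply_to in {5} -> c18 (id 9, lvl 1), c19 (id 14, lvl 1).
Iteration 2: rows with reply_to in {9,14} -> c23 (id 13, lvl 2).
Iteration 3: no rows with reply_to in {13}; recursion stops.
SUM(lvl) = 0 + 1 + 1 + 2 = 4.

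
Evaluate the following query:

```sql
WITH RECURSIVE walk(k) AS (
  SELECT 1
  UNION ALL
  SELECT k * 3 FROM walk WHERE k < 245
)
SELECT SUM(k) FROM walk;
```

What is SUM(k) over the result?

Base: k=1.
Iteration 1: 1 < 245 holds -> k = 1 * 3 = 3.
Iteration 2: 3 < 245 holds -> k = 3 * 3 = 9.
Iteration 3: 9 < 245 holds -> k = 9 * 3 = 27.
Iteration 4: 27 < 245 holds -> k = 27 * 3 = 81.
Iteration 5: 81 < 245 holds -> k = 81 * 3 = 243.
Iteration 6: 243 < 245 holds -> k = 243 * 3 = 729.
Iteration 7: 729 < 245 fails; recursion stops.
SUM(k) = 1 + 3 + 9 + 27 + 81 + 243 + 729 = 1093.

1093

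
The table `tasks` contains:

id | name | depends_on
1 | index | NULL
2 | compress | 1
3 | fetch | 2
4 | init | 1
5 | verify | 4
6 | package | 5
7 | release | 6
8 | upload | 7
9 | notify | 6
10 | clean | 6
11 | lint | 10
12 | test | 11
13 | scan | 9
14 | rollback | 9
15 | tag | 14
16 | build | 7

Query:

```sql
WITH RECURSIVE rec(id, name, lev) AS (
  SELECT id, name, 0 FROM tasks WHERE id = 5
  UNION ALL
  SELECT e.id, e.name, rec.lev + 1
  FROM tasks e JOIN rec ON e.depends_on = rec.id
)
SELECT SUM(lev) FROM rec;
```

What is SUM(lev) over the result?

30

Base: id=5 (verify) at lev 0.
Iteration 1: rows with depends_on in {5} -> package (id 6, lev 1).
Iteration 2: rows with depends_on in {6} -> release (id 7, lev 2), notify (id 9, lev 2), clean (id 10, lev 2).
Iteration 3: rows with depends_on in {7,9,10} -> upload (id 8, lev 3), lint (id 11, lev 3), scan (id 13, lev 3), rollback (id 14, lev 3), build (id 16, lev 3).
Iteration 4: rows with depends_on in {8,11,13,14,16} -> test (id 12, lev 4), tag (id 15, lev 4).
Iteration 5: no rows with depends_on in {12,15}; recursion stops.
SUM(lev) = 0 + 1 + 2 + 2 + 2 + 3 + 3 + 3 + 3 + 3 + 4 + 4 = 30.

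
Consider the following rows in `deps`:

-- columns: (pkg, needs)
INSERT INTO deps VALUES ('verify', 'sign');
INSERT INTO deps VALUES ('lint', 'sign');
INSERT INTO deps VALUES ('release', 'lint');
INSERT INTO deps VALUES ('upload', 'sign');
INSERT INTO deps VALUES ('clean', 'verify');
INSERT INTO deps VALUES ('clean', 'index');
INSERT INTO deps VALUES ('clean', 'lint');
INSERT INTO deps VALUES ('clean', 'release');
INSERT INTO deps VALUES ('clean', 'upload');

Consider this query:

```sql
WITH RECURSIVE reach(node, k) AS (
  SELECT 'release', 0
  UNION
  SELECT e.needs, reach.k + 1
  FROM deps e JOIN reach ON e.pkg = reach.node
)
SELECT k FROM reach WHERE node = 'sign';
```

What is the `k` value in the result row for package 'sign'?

2

Base: (release, k=0).
Iteration 1: edges from {release} -> (lint, k=1).
Iteration 2: edges from {lint} -> (sign, k=2).
Iteration 3: no outgoing edges from {sign}; recursion stops.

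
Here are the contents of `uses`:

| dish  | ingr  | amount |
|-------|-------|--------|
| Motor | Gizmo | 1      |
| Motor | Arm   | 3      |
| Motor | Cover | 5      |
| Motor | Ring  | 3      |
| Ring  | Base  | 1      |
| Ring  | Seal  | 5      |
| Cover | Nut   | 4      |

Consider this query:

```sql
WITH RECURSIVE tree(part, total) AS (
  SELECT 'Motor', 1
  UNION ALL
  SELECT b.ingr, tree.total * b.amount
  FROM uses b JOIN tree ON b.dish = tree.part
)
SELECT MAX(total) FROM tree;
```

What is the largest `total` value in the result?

20

Base: (Motor, total=1).
Iteration 1: components of {Motor} -> Arm = 1*3 = 3, Cover = 1*5 = 5, Gizmo = 1*1 = 1, Ring = 1*3 = 3.
Iteration 2: components of {Arm,Cover,Gizmo,Ring} -> Base = 3*1 = 3, Nut = 5*4 = 20, Seal = 3*5 = 15.
Iteration 3: no further components; recursion stops.
total values: 1, 1, 3, 5, 3, 20, 3, 15; the maximum is 20.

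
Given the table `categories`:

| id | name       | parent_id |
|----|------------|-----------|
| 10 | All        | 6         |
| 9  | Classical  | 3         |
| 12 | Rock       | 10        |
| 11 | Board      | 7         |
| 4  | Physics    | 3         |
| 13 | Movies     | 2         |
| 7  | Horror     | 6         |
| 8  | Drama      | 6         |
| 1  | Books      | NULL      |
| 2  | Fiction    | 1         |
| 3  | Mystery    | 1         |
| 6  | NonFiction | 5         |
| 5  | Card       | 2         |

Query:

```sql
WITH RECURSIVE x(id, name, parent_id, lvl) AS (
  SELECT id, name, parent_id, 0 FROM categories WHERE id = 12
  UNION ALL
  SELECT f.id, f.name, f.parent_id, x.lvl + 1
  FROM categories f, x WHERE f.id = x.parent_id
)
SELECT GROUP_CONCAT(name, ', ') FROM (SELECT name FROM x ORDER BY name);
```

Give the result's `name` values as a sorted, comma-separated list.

Base: id=12 (Rock), parent_id=10, lvl 0.
Iteration 1: join on id=10 -> All (id 10, parent_id=6, lvl 1).
Iteration 2: join on id=6 -> NonFiction (id 6, parent_id=5, lvl 2).
Iteration 3: join on id=5 -> Card (id 5, parent_id=2, lvl 3).
Iteration 4: join on id=2 -> Fiction (id 2, parent_id=1, lvl 4).
Iteration 5: join on id=1 -> Books (id 1, parent_id=NULL, lvl 5).
Iteration 6: parent_id is NULL; no match; recursion stops.

All, Books, Card, Fiction, NonFiction, Rock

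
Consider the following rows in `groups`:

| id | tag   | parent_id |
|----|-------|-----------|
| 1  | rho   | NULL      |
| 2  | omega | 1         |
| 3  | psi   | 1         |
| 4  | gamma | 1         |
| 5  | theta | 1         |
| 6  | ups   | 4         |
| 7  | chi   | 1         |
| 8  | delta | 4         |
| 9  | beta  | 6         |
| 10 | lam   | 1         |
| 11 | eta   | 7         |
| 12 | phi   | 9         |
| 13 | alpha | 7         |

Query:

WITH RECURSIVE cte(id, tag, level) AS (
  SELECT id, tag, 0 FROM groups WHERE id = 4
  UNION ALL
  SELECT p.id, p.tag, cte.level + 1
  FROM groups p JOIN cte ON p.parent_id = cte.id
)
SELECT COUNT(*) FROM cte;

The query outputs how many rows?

Base: id=4 (gamma) at level 0.
Iteration 1: rows with parent_id in {4} -> ups (id 6, level 1), delta (id 8, level 1).
Iteration 2: rows with parent_id in {6,8} -> beta (id 9, level 2).
Iteration 3: rows with parent_id in {9} -> phi (id 12, level 3).
Iteration 4: no rows with parent_id in {12}; recursion stops.
Total rows emitted: 5.

5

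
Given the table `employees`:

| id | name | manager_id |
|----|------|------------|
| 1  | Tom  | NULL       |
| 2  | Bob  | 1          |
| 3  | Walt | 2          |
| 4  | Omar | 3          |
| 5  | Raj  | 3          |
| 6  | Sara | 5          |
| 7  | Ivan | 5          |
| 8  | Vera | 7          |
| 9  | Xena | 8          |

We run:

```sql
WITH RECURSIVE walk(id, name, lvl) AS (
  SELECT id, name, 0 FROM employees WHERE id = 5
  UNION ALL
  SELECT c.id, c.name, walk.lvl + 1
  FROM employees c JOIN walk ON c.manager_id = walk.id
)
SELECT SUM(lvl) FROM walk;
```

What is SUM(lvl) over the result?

7

Base: id=5 (Raj) at lvl 0.
Iteration 1: rows with manager_id in {5} -> Sara (id 6, lvl 1), Ivan (id 7, lvl 1).
Iteration 2: rows with manager_id in {6,7} -> Vera (id 8, lvl 2).
Iteration 3: rows with manager_id in {8} -> Xena (id 9, lvl 3).
Iteration 4: no rows with manager_id in {9}; recursion stops.
SUM(lvl) = 0 + 1 + 1 + 2 + 3 = 7.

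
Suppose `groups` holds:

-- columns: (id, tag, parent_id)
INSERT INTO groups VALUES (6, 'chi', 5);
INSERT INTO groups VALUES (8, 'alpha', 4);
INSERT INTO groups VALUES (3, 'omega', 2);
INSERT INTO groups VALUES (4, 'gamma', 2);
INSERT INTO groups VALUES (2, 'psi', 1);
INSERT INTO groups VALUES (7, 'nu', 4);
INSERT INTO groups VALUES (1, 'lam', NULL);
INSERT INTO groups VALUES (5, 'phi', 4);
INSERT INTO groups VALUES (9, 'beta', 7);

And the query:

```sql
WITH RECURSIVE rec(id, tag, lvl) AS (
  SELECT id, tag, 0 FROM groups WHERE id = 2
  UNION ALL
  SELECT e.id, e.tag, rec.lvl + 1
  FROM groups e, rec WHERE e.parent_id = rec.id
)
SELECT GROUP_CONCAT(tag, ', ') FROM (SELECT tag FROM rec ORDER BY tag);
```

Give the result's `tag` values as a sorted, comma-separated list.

alpha, beta, chi, gamma, nu, omega, phi, psi

Base: id=2 (psi) at lvl 0.
Iteration 1: rows with parent_id in {2} -> omega (id 3, lvl 1), gamma (id 4, lvl 1).
Iteration 2: rows with parent_id in {3,4} -> phi (id 5, lvl 2), nu (id 7, lvl 2), alpha (id 8, lvl 2).
Iteration 3: rows with parent_id in {5,7,8} -> chi (id 6, lvl 3), beta (id 9, lvl 3).
Iteration 4: no rows with parent_id in {6,9}; recursion stops.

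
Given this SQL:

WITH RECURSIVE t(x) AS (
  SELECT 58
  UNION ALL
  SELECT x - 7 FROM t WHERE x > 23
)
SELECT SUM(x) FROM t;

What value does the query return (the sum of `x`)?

243

Base: x=58.
Iteration 1: 58 > 23 holds -> x = 58 - 7 = 51.
Iteration 2: 51 > 23 holds -> x = 51 - 7 = 44.
Iteration 3: 44 > 23 holds -> x = 44 - 7 = 37.
Iteration 4: 37 > 23 holds -> x = 37 - 7 = 30.
Iteration 5: 30 > 23 holds -> x = 30 - 7 = 23.
Iteration 6: 23 > 23 fails; recursion stops.
SUM(x) = 58 + 51 + 44 + 37 + 30 + 23 = 243.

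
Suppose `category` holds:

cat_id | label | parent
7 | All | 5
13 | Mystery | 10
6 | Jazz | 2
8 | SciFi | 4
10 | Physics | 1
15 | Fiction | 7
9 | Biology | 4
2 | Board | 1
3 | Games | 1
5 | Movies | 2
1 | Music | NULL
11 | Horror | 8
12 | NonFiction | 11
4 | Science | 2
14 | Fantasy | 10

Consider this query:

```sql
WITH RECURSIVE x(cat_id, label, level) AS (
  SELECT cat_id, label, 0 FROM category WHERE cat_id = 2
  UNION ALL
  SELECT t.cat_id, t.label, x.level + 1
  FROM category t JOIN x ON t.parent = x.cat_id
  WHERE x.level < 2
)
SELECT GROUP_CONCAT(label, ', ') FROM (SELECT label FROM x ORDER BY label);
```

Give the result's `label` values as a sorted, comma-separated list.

Base: cat_id=2 (Board) at level 0.
Iteration 1: rows with parent in {2} -> Science (id 4, level 1), Movies (id 5, level 1), Jazz (id 6, level 1).
Iteration 2: rows with parent in {4,5,6} -> All (id 7, level 2), SciFi (id 8, level 2), Biology (id 9, level 2).
Iteration 3: level < 2 fails for all current rows; recursion stops.

All, Biology, Board, Jazz, Movies, SciFi, Science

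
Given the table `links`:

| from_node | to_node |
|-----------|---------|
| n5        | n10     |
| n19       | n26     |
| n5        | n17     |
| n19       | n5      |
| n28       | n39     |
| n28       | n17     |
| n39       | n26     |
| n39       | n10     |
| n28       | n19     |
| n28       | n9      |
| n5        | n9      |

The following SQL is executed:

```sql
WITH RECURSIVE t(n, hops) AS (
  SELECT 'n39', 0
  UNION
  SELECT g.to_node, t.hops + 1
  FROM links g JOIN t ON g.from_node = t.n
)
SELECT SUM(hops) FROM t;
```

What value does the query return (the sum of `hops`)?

Base: (n39, hops=0).
Iteration 1: edges from {n39} -> (n10, hops=1), (n26, hops=1).
Iteration 2: no outgoing edges from {n10,n26}; recursion stops.
SUM(hops) = 0 + 1 + 1 = 2.

2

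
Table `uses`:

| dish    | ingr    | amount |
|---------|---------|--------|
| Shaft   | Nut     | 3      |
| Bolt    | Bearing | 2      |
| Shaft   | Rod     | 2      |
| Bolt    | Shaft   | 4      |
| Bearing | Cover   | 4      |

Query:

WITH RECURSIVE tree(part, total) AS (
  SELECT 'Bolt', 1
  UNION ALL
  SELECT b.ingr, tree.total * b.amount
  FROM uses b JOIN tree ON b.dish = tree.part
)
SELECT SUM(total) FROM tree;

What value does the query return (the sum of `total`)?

Base: (Bolt, total=1).
Iteration 1: components of {Bolt} -> Bearing = 1*2 = 2, Shaft = 1*4 = 4.
Iteration 2: components of {Bearing,Shaft} -> Cover = 2*4 = 8, Nut = 4*3 = 12, Rod = 4*2 = 8.
Iteration 3: no further components; recursion stops.
SUM(total) = 1 + 2 + 4 + 8 + 8 + 12 = 35.

35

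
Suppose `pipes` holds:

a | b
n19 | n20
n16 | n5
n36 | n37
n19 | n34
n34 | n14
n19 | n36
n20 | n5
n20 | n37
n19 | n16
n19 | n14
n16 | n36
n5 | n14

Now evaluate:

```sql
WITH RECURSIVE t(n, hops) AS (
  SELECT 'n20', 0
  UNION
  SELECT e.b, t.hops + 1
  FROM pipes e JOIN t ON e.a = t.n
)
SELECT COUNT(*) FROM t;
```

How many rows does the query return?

4

Base: (n20, hops=0).
Iteration 1: edges from {n20} -> (n37, hops=1), (n5, hops=1).
Iteration 2: edges from {n37,n5} -> (n14, hops=2).
Iteration 3: no outgoing edges from {n14}; recursion stops.
Total rows emitted: 4.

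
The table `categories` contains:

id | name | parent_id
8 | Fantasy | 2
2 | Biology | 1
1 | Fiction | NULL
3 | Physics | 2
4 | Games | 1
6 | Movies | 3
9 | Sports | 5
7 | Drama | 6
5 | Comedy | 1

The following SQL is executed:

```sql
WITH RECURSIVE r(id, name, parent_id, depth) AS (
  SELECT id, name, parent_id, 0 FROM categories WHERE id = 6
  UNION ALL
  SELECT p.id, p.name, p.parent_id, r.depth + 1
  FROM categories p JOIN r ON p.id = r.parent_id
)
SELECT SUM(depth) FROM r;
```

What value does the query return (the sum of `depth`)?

6

Base: id=6 (Movies), parent_id=3, depth 0.
Iteration 1: join on id=3 -> Physics (id 3, parent_id=2, depth 1).
Iteration 2: join on id=2 -> Biology (id 2, parent_id=1, depth 2).
Iteration 3: join on id=1 -> Fiction (id 1, parent_id=NULL, depth 3).
Iteration 4: parent_id is NULL; no match; recursion stops.
SUM(depth) = 0 + 1 + 2 + 3 = 6.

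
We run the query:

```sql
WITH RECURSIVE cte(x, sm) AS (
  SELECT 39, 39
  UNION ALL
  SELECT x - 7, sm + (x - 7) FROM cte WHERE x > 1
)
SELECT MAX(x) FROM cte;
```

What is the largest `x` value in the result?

Base: x=39, sm=39.
Iteration 1: 39 > 1 holds -> x = 39 - 7 = 32, sm = 39 + 32 = 71.
Iteration 2: 32 > 1 holds -> x = 32 - 7 = 25, sm = 71 + 25 = 96.
Iteration 3: 25 > 1 holds -> x = 25 - 7 = 18, sm = 96 + 18 = 114.
Iteration 4: 18 > 1 holds -> x = 18 - 7 = 11, sm = 114 + 11 = 125.
Iteration 5: 11 > 1 holds -> x = 11 - 7 = 4, sm = 125 + 4 = 129.
Iteration 6: 4 > 1 holds -> x = 4 - 7 = -3, sm = 129 + -3 = 126.
Iteration 7: -3 > 1 fails; recursion stops.
x values: 39, 32, 25, 18, 11, 4, -3; the maximum is 39.

39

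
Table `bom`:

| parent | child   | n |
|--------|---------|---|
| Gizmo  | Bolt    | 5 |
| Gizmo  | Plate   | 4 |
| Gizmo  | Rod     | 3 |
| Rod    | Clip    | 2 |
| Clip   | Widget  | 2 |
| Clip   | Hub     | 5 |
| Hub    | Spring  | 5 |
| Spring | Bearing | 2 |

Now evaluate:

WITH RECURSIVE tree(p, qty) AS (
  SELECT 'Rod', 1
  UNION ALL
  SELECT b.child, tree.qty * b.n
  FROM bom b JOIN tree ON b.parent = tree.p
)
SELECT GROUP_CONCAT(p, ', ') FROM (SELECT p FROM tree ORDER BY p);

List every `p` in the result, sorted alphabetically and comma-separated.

Base: (Rod, qty=1).
Iteration 1: components of {Rod} -> Clip = 1*2 = 2.
Iteration 2: components of {Clip} -> Hub = 2*5 = 10, Widget = 2*2 = 4.
Iteration 3: components of {Hub,Widget} -> Spring = 10*5 = 50.
Iteration 4: components of {Spring} -> Bearing = 50*2 = 100.
Iteration 5: no further components; recursion stops.

Bearing, Clip, Hub, Rod, Spring, Widget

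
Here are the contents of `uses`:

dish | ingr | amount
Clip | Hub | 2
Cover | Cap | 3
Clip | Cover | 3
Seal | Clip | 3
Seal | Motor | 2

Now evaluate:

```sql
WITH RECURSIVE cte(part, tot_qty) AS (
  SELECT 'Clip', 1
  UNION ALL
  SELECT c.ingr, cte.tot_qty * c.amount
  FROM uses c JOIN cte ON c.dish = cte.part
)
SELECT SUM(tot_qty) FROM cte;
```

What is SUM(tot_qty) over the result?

Base: (Clip, tot_qty=1).
Iteration 1: components of {Clip} -> Cover = 1*3 = 3, Hub = 1*2 = 2.
Iteration 2: components of {Cover,Hub} -> Cap = 3*3 = 9.
Iteration 3: no further components; recursion stops.
SUM(tot_qty) = 1 + 3 + 2 + 9 = 15.

15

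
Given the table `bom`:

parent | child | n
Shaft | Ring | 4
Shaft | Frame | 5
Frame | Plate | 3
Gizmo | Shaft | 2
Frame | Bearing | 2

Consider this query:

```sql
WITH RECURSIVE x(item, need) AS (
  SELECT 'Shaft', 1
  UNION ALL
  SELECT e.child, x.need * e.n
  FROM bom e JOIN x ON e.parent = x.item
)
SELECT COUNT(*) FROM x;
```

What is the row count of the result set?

Base: (Shaft, need=1).
Iteration 1: components of {Shaft} -> Frame = 1*5 = 5, Ring = 1*4 = 4.
Iteration 2: components of {Frame,Ring} -> Bearing = 5*2 = 10, Plate = 5*3 = 15.
Iteration 3: no further components; recursion stops.
Total rows emitted: 5.

5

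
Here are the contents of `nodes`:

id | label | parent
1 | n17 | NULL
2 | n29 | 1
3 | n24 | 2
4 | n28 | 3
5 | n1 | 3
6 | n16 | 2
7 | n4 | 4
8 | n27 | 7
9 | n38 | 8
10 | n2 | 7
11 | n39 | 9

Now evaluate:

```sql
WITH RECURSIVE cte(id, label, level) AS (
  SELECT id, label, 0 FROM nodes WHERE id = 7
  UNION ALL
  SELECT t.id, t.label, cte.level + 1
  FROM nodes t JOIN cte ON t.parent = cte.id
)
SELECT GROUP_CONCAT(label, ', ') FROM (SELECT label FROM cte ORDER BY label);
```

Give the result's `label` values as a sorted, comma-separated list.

n2, n27, n38, n39, n4

Base: id=7 (n4) at level 0.
Iteration 1: rows with parent in {7} -> n27 (id 8, level 1), n2 (id 10, level 1).
Iteration 2: rows with parent in {8,10} -> n38 (id 9, level 2).
Iteration 3: rows with parent in {9} -> n39 (id 11, level 3).
Iteration 4: no rows with parent in {11}; recursion stops.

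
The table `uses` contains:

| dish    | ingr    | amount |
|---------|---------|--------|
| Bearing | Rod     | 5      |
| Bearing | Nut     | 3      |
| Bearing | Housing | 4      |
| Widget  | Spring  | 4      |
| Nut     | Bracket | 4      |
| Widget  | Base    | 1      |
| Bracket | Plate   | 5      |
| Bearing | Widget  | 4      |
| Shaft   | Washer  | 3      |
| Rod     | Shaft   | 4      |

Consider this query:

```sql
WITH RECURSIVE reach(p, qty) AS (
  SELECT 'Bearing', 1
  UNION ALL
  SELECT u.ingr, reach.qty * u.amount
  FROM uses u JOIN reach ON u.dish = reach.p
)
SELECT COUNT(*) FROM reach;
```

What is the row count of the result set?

Base: (Bearing, qty=1).
Iteration 1: components of {Bearing} -> Housing = 1*4 = 4, Nut = 1*3 = 3, Rod = 1*5 = 5, Widget = 1*4 = 4.
Iteration 2: components of {Housing,Nut,Rod,Widget} -> Base = 4*1 = 4, Bracket = 3*4 = 12, Shaft = 5*4 = 20, Spring = 4*4 = 16.
Iteration 3: components of {Base,Bracket,Shaft,Spring} -> Plate = 12*5 = 60, Washer = 20*3 = 60.
Iteration 4: no further components; recursion stops.
Total rows emitted: 11.

11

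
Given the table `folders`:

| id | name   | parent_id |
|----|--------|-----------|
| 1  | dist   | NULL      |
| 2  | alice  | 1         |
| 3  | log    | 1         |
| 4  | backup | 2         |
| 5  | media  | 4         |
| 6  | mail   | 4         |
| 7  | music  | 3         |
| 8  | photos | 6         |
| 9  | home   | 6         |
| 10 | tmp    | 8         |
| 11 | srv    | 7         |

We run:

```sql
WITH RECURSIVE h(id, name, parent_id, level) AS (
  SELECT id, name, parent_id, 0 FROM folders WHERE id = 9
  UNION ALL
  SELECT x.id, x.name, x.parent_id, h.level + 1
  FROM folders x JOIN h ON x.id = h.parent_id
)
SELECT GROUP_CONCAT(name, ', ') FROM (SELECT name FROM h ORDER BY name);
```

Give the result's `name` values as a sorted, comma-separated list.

Base: id=9 (home), parent_id=6, level 0.
Iteration 1: join on id=6 -> mail (id 6, parent_id=4, level 1).
Iteration 2: join on id=4 -> backup (id 4, parent_id=2, level 2).
Iteration 3: join on id=2 -> alice (id 2, parent_id=1, level 3).
Iteration 4: join on id=1 -> dist (id 1, parent_id=NULL, level 4).
Iteration 5: parent_id is NULL; no match; recursion stops.

alice, backup, dist, home, mail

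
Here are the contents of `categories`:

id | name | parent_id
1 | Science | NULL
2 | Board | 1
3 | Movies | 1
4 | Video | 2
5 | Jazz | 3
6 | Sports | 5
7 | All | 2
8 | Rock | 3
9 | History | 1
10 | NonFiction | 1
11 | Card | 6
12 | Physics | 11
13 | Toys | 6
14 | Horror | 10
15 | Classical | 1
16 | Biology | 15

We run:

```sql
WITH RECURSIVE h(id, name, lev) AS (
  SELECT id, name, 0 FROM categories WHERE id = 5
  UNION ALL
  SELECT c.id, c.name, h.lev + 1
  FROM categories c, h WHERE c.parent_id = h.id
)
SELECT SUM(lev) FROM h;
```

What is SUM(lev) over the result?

Base: id=5 (Jazz) at lev 0.
Iteration 1: rows with parent_id in {5} -> Sports (id 6, lev 1).
Iteration 2: rows with parent_id in {6} -> Card (id 11, lev 2), Toys (id 13, lev 2).
Iteration 3: rows with parent_id in {11,13} -> Physics (id 12, lev 3).
Iteration 4: no rows with parent_id in {12}; recursion stops.
SUM(lev) = 0 + 1 + 2 + 2 + 3 = 8.

8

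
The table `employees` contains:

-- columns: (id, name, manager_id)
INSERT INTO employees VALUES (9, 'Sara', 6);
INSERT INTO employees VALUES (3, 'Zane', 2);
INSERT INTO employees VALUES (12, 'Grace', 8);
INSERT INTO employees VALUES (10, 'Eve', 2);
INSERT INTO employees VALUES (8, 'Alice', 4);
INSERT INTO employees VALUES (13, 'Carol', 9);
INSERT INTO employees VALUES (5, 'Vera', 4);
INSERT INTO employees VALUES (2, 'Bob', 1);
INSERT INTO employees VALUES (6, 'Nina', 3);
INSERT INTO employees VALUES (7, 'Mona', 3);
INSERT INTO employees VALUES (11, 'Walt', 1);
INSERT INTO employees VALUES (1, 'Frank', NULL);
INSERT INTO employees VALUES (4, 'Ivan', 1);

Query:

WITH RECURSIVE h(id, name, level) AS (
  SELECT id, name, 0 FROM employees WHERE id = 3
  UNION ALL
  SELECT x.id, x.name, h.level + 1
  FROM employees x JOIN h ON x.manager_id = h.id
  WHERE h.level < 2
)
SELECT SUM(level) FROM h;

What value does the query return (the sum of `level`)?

Base: id=3 (Zane) at level 0.
Iteration 1: rows with manager_id in {3} -> Nina (id 6, level 1), Mona (id 7, level 1).
Iteration 2: rows with manager_id in {6,7} -> Sara (id 9, level 2).
Iteration 3: level < 2 fails for all current rows; recursion stops.
SUM(level) = 0 + 1 + 1 + 2 = 4.

4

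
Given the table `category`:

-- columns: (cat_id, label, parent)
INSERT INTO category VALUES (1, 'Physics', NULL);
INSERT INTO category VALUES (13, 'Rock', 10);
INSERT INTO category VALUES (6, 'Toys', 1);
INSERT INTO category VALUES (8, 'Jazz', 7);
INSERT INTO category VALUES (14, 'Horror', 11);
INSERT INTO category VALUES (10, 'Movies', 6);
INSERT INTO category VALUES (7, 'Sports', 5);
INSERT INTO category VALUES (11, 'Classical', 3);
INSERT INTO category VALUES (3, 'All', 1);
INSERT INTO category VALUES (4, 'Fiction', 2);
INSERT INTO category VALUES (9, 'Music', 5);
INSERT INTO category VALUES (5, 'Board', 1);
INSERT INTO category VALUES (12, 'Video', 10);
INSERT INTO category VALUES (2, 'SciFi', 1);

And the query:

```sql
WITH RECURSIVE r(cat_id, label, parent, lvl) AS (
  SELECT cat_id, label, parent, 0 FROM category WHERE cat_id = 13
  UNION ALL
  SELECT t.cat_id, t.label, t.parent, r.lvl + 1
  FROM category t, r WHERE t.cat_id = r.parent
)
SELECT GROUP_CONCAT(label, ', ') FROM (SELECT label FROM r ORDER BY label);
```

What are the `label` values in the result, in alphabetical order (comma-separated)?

Base: cat_id=13 (Rock), parent=10, lvl 0.
Iteration 1: join on cat_id=10 -> Movies (id 10, parent=6, lvl 1).
Iteration 2: join on cat_id=6 -> Toys (id 6, parent=1, lvl 2).
Iteration 3: join on cat_id=1 -> Physics (id 1, parent=NULL, lvl 3).
Iteration 4: parent is NULL; no match; recursion stops.

Movies, Physics, Rock, Toys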